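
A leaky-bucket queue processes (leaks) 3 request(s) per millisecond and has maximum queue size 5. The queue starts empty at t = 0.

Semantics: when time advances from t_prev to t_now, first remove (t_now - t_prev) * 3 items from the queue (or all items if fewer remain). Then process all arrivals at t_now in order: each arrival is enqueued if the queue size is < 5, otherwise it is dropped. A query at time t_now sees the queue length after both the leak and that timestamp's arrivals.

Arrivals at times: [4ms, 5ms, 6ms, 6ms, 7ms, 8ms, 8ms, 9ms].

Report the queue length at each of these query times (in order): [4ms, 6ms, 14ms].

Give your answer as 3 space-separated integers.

Answer: 1 2 0

Derivation:
Queue lengths at query times:
  query t=4ms: backlog = 1
  query t=6ms: backlog = 2
  query t=14ms: backlog = 0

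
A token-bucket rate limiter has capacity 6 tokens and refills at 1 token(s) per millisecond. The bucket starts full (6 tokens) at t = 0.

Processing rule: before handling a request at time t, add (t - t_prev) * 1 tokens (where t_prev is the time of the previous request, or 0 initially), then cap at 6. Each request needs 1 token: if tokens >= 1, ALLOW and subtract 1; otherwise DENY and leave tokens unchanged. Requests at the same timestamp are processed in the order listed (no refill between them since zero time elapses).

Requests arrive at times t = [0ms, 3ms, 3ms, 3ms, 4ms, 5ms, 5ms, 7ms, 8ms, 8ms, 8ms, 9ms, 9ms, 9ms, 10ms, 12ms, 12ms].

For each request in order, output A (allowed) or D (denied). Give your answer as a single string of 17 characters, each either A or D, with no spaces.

Simulating step by step:
  req#1 t=0ms: ALLOW
  req#2 t=3ms: ALLOW
  req#3 t=3ms: ALLOW
  req#4 t=3ms: ALLOW
  req#5 t=4ms: ALLOW
  req#6 t=5ms: ALLOW
  req#7 t=5ms: ALLOW
  req#8 t=7ms: ALLOW
  req#9 t=8ms: ALLOW
  req#10 t=8ms: ALLOW
  req#11 t=8ms: ALLOW
  req#12 t=9ms: ALLOW
  req#13 t=9ms: ALLOW
  req#14 t=9ms: DENY
  req#15 t=10ms: ALLOW
  req#16 t=12ms: ALLOW
  req#17 t=12ms: ALLOW

Answer: AAAAAAAAAAAAADAAA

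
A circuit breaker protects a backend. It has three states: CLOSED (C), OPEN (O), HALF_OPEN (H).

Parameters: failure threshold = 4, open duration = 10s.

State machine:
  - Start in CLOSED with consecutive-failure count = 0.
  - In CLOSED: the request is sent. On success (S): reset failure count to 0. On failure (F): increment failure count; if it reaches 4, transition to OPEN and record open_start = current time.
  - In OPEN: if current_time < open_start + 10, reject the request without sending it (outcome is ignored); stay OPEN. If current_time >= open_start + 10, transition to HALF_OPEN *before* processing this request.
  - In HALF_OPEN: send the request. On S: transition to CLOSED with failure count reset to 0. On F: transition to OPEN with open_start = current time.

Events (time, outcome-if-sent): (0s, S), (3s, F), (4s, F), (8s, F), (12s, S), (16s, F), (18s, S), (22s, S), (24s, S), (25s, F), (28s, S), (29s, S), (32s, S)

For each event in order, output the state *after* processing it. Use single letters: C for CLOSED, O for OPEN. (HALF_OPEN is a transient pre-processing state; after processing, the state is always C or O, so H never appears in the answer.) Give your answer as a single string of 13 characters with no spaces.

Answer: CCCCCCCCCCCCC

Derivation:
State after each event:
  event#1 t=0s outcome=S: state=CLOSED
  event#2 t=3s outcome=F: state=CLOSED
  event#3 t=4s outcome=F: state=CLOSED
  event#4 t=8s outcome=F: state=CLOSED
  event#5 t=12s outcome=S: state=CLOSED
  event#6 t=16s outcome=F: state=CLOSED
  event#7 t=18s outcome=S: state=CLOSED
  event#8 t=22s outcome=S: state=CLOSED
  event#9 t=24s outcome=S: state=CLOSED
  event#10 t=25s outcome=F: state=CLOSED
  event#11 t=28s outcome=S: state=CLOSED
  event#12 t=29s outcome=S: state=CLOSED
  event#13 t=32s outcome=S: state=CLOSED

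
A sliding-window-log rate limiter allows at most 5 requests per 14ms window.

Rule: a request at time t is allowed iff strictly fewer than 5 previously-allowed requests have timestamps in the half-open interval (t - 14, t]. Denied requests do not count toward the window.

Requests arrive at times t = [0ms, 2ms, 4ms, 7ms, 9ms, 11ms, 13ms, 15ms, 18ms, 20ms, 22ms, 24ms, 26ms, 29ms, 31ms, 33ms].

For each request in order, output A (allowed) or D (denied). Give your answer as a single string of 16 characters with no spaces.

Answer: AAAAADDAAAAADADA

Derivation:
Tracking allowed requests in the window:
  req#1 t=0ms: ALLOW
  req#2 t=2ms: ALLOW
  req#3 t=4ms: ALLOW
  req#4 t=7ms: ALLOW
  req#5 t=9ms: ALLOW
  req#6 t=11ms: DENY
  req#7 t=13ms: DENY
  req#8 t=15ms: ALLOW
  req#9 t=18ms: ALLOW
  req#10 t=20ms: ALLOW
  req#11 t=22ms: ALLOW
  req#12 t=24ms: ALLOW
  req#13 t=26ms: DENY
  req#14 t=29ms: ALLOW
  req#15 t=31ms: DENY
  req#16 t=33ms: ALLOW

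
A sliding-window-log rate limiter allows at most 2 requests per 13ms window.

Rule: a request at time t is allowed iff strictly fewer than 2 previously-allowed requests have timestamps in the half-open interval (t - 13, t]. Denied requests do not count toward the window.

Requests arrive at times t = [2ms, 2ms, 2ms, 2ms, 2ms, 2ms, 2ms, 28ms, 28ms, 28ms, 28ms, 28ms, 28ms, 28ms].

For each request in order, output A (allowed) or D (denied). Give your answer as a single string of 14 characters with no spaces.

Tracking allowed requests in the window:
  req#1 t=2ms: ALLOW
  req#2 t=2ms: ALLOW
  req#3 t=2ms: DENY
  req#4 t=2ms: DENY
  req#5 t=2ms: DENY
  req#6 t=2ms: DENY
  req#7 t=2ms: DENY
  req#8 t=28ms: ALLOW
  req#9 t=28ms: ALLOW
  req#10 t=28ms: DENY
  req#11 t=28ms: DENY
  req#12 t=28ms: DENY
  req#13 t=28ms: DENY
  req#14 t=28ms: DENY

Answer: AADDDDDAADDDDD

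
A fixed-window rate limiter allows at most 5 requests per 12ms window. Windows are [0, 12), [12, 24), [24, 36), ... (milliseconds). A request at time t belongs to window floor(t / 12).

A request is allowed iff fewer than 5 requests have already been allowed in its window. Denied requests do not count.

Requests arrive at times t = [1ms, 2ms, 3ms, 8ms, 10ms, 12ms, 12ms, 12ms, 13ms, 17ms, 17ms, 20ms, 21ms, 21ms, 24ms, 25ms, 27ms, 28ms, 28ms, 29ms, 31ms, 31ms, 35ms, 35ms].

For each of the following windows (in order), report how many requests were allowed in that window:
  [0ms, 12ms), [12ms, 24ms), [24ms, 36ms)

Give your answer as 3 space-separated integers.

Processing requests:
  req#1 t=1ms (window 0): ALLOW
  req#2 t=2ms (window 0): ALLOW
  req#3 t=3ms (window 0): ALLOW
  req#4 t=8ms (window 0): ALLOW
  req#5 t=10ms (window 0): ALLOW
  req#6 t=12ms (window 1): ALLOW
  req#7 t=12ms (window 1): ALLOW
  req#8 t=12ms (window 1): ALLOW
  req#9 t=13ms (window 1): ALLOW
  req#10 t=17ms (window 1): ALLOW
  req#11 t=17ms (window 1): DENY
  req#12 t=20ms (window 1): DENY
  req#13 t=21ms (window 1): DENY
  req#14 t=21ms (window 1): DENY
  req#15 t=24ms (window 2): ALLOW
  req#16 t=25ms (window 2): ALLOW
  req#17 t=27ms (window 2): ALLOW
  req#18 t=28ms (window 2): ALLOW
  req#19 t=28ms (window 2): ALLOW
  req#20 t=29ms (window 2): DENY
  req#21 t=31ms (window 2): DENY
  req#22 t=31ms (window 2): DENY
  req#23 t=35ms (window 2): DENY
  req#24 t=35ms (window 2): DENY

Allowed counts by window: 5 5 5

Answer: 5 5 5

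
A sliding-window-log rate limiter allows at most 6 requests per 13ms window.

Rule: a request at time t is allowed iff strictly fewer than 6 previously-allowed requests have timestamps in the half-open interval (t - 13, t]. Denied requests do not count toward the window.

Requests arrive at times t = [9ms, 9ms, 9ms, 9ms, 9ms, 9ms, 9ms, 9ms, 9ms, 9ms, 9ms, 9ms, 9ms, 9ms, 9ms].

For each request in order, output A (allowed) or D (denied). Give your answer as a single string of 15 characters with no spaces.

Tracking allowed requests in the window:
  req#1 t=9ms: ALLOW
  req#2 t=9ms: ALLOW
  req#3 t=9ms: ALLOW
  req#4 t=9ms: ALLOW
  req#5 t=9ms: ALLOW
  req#6 t=9ms: ALLOW
  req#7 t=9ms: DENY
  req#8 t=9ms: DENY
  req#9 t=9ms: DENY
  req#10 t=9ms: DENY
  req#11 t=9ms: DENY
  req#12 t=9ms: DENY
  req#13 t=9ms: DENY
  req#14 t=9ms: DENY
  req#15 t=9ms: DENY

Answer: AAAAAADDDDDDDDD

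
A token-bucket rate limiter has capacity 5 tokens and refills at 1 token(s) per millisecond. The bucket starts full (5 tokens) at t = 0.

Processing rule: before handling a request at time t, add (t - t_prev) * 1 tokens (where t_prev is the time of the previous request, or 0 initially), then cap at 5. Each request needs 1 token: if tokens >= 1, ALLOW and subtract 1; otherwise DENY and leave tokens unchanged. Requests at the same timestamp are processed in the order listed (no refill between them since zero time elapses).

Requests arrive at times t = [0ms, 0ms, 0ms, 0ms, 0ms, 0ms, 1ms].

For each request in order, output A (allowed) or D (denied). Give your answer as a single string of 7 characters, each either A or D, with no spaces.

Simulating step by step:
  req#1 t=0ms: ALLOW
  req#2 t=0ms: ALLOW
  req#3 t=0ms: ALLOW
  req#4 t=0ms: ALLOW
  req#5 t=0ms: ALLOW
  req#6 t=0ms: DENY
  req#7 t=1ms: ALLOW

Answer: AAAAADA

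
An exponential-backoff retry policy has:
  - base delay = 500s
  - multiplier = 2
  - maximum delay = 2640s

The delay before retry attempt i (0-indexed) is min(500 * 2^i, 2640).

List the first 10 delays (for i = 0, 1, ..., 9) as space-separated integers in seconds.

Computing each delay:
  i=0: min(500*2^0, 2640) = 500
  i=1: min(500*2^1, 2640) = 1000
  i=2: min(500*2^2, 2640) = 2000
  i=3: min(500*2^3, 2640) = 2640
  i=4: min(500*2^4, 2640) = 2640
  i=5: min(500*2^5, 2640) = 2640
  i=6: min(500*2^6, 2640) = 2640
  i=7: min(500*2^7, 2640) = 2640
  i=8: min(500*2^8, 2640) = 2640
  i=9: min(500*2^9, 2640) = 2640

Answer: 500 1000 2000 2640 2640 2640 2640 2640 2640 2640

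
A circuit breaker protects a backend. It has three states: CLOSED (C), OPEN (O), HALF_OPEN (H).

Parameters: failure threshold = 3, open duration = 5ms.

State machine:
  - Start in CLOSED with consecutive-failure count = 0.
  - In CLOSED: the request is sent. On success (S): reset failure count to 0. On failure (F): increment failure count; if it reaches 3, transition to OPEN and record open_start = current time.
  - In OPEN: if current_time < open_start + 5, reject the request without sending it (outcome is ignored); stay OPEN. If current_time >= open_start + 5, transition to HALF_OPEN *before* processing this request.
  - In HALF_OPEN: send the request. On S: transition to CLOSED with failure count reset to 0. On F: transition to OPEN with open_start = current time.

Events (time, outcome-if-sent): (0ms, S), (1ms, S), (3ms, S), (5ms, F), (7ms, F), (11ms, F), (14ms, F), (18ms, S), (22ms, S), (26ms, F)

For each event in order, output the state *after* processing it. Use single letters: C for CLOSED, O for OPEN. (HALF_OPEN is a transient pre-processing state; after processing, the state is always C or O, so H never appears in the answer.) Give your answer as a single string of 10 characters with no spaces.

Answer: CCCCCOOCCC

Derivation:
State after each event:
  event#1 t=0ms outcome=S: state=CLOSED
  event#2 t=1ms outcome=S: state=CLOSED
  event#3 t=3ms outcome=S: state=CLOSED
  event#4 t=5ms outcome=F: state=CLOSED
  event#5 t=7ms outcome=F: state=CLOSED
  event#6 t=11ms outcome=F: state=OPEN
  event#7 t=14ms outcome=F: state=OPEN
  event#8 t=18ms outcome=S: state=CLOSED
  event#9 t=22ms outcome=S: state=CLOSED
  event#10 t=26ms outcome=F: state=CLOSED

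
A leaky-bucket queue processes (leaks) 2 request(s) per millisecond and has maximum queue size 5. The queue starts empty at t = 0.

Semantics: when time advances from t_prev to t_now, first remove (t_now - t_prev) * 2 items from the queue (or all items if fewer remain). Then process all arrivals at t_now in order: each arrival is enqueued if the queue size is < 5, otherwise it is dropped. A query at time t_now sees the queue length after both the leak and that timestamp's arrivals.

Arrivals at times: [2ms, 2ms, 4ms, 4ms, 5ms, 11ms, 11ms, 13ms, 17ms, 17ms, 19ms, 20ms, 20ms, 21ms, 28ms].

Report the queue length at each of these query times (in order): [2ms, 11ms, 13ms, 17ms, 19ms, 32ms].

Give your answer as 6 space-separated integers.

Answer: 2 2 1 2 1 0

Derivation:
Queue lengths at query times:
  query t=2ms: backlog = 2
  query t=11ms: backlog = 2
  query t=13ms: backlog = 1
  query t=17ms: backlog = 2
  query t=19ms: backlog = 1
  query t=32ms: backlog = 0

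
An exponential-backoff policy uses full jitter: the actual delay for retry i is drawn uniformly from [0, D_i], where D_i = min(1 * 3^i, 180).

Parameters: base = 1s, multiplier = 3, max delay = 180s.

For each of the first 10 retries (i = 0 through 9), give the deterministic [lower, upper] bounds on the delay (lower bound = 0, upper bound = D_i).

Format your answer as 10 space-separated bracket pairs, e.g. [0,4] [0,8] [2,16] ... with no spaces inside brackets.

Answer: [0,1] [0,3] [0,9] [0,27] [0,81] [0,180] [0,180] [0,180] [0,180] [0,180]

Derivation:
Computing bounds per retry:
  i=0: D_i=min(1*3^0,180)=1, bounds=[0,1]
  i=1: D_i=min(1*3^1,180)=3, bounds=[0,3]
  i=2: D_i=min(1*3^2,180)=9, bounds=[0,9]
  i=3: D_i=min(1*3^3,180)=27, bounds=[0,27]
  i=4: D_i=min(1*3^4,180)=81, bounds=[0,81]
  i=5: D_i=min(1*3^5,180)=180, bounds=[0,180]
  i=6: D_i=min(1*3^6,180)=180, bounds=[0,180]
  i=7: D_i=min(1*3^7,180)=180, bounds=[0,180]
  i=8: D_i=min(1*3^8,180)=180, bounds=[0,180]
  i=9: D_i=min(1*3^9,180)=180, bounds=[0,180]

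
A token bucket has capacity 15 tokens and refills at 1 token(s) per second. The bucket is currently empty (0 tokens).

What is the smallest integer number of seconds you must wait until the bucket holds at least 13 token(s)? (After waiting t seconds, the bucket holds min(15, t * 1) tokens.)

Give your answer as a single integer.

Need t * 1 >= 13, so t >= 13/1.
Smallest integer t = ceil(13/1) = 13.

Answer: 13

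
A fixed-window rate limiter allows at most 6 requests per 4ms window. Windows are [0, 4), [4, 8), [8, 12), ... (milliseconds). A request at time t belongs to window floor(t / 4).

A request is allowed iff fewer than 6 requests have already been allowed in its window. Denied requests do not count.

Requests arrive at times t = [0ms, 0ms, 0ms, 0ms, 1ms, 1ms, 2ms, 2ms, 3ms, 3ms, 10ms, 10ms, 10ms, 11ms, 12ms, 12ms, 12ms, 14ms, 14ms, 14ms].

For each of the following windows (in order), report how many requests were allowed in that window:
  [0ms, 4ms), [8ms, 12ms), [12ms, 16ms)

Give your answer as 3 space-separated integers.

Processing requests:
  req#1 t=0ms (window 0): ALLOW
  req#2 t=0ms (window 0): ALLOW
  req#3 t=0ms (window 0): ALLOW
  req#4 t=0ms (window 0): ALLOW
  req#5 t=1ms (window 0): ALLOW
  req#6 t=1ms (window 0): ALLOW
  req#7 t=2ms (window 0): DENY
  req#8 t=2ms (window 0): DENY
  req#9 t=3ms (window 0): DENY
  req#10 t=3ms (window 0): DENY
  req#11 t=10ms (window 2): ALLOW
  req#12 t=10ms (window 2): ALLOW
  req#13 t=10ms (window 2): ALLOW
  req#14 t=11ms (window 2): ALLOW
  req#15 t=12ms (window 3): ALLOW
  req#16 t=12ms (window 3): ALLOW
  req#17 t=12ms (window 3): ALLOW
  req#18 t=14ms (window 3): ALLOW
  req#19 t=14ms (window 3): ALLOW
  req#20 t=14ms (window 3): ALLOW

Allowed counts by window: 6 4 6

Answer: 6 4 6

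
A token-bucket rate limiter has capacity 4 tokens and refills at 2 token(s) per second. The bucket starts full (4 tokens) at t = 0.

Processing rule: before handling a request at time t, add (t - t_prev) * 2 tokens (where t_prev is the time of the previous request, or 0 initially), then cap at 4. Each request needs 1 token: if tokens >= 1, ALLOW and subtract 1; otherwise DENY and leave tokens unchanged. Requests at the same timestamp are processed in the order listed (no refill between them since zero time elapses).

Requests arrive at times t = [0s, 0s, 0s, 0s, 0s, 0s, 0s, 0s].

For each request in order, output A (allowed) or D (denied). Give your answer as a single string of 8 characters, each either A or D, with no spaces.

Answer: AAAADDDD

Derivation:
Simulating step by step:
  req#1 t=0s: ALLOW
  req#2 t=0s: ALLOW
  req#3 t=0s: ALLOW
  req#4 t=0s: ALLOW
  req#5 t=0s: DENY
  req#6 t=0s: DENY
  req#7 t=0s: DENY
  req#8 t=0s: DENY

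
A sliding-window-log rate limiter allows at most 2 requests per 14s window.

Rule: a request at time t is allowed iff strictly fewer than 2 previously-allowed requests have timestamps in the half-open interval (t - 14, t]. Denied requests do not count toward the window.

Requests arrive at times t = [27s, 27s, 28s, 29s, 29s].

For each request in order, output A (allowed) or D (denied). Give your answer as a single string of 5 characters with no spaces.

Tracking allowed requests in the window:
  req#1 t=27s: ALLOW
  req#2 t=27s: ALLOW
  req#3 t=28s: DENY
  req#4 t=29s: DENY
  req#5 t=29s: DENY

Answer: AADDD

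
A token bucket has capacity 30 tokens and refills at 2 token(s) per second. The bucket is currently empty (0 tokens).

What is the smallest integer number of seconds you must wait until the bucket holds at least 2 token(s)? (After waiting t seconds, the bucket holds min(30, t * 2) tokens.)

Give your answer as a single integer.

Need t * 2 >= 2, so t >= 2/2.
Smallest integer t = ceil(2/2) = 1.

Answer: 1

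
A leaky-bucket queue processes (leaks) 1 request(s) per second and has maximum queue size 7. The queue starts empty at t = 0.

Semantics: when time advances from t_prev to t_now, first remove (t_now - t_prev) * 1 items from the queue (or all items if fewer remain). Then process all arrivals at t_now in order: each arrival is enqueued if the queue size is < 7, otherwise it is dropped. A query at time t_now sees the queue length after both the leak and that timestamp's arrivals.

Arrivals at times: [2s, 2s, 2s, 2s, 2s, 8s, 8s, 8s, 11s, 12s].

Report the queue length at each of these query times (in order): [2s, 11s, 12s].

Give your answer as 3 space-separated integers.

Answer: 5 1 1

Derivation:
Queue lengths at query times:
  query t=2s: backlog = 5
  query t=11s: backlog = 1
  query t=12s: backlog = 1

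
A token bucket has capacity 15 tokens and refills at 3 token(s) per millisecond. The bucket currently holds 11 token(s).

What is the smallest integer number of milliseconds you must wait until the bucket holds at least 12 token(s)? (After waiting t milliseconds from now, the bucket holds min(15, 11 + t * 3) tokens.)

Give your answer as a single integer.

Answer: 1

Derivation:
Need 11 + t * 3 >= 12, so t >= 1/3.
Smallest integer t = ceil(1/3) = 1.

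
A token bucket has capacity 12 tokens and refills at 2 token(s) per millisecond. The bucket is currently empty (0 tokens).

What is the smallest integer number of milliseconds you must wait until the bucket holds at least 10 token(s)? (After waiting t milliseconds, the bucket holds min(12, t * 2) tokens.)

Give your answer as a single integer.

Answer: 5

Derivation:
Need t * 2 >= 10, so t >= 10/2.
Smallest integer t = ceil(10/2) = 5.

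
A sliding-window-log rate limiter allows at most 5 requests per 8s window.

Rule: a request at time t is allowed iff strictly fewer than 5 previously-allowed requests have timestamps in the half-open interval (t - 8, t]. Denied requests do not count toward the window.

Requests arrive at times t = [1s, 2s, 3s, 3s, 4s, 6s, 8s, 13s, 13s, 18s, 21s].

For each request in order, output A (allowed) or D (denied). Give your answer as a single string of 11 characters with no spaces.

Answer: AAAAADDAAAA

Derivation:
Tracking allowed requests in the window:
  req#1 t=1s: ALLOW
  req#2 t=2s: ALLOW
  req#3 t=3s: ALLOW
  req#4 t=3s: ALLOW
  req#5 t=4s: ALLOW
  req#6 t=6s: DENY
  req#7 t=8s: DENY
  req#8 t=13s: ALLOW
  req#9 t=13s: ALLOW
  req#10 t=18s: ALLOW
  req#11 t=21s: ALLOW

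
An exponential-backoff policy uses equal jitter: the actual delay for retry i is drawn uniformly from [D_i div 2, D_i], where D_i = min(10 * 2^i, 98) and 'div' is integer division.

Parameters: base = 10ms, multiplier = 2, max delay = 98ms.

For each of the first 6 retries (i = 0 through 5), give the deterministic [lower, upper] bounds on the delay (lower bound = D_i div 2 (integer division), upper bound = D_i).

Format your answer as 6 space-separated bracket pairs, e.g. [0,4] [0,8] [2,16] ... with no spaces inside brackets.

Computing bounds per retry:
  i=0: D_i=min(10*2^0,98)=10, bounds=[5,10]
  i=1: D_i=min(10*2^1,98)=20, bounds=[10,20]
  i=2: D_i=min(10*2^2,98)=40, bounds=[20,40]
  i=3: D_i=min(10*2^3,98)=80, bounds=[40,80]
  i=4: D_i=min(10*2^4,98)=98, bounds=[49,98]
  i=5: D_i=min(10*2^5,98)=98, bounds=[49,98]

Answer: [5,10] [10,20] [20,40] [40,80] [49,98] [49,98]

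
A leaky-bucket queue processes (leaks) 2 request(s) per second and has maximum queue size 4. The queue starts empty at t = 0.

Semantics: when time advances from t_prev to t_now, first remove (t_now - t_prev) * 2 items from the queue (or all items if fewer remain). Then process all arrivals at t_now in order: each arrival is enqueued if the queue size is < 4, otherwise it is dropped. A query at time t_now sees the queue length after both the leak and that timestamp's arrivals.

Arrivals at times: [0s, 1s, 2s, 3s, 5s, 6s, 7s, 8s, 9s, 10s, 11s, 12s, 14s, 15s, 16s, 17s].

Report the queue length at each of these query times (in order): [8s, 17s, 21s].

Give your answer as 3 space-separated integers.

Answer: 1 1 0

Derivation:
Queue lengths at query times:
  query t=8s: backlog = 1
  query t=17s: backlog = 1
  query t=21s: backlog = 0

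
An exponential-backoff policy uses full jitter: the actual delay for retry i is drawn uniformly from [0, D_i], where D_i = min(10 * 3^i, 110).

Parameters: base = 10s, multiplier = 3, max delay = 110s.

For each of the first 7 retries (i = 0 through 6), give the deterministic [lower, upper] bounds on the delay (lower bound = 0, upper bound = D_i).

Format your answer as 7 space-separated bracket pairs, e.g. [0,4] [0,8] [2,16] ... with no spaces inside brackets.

Computing bounds per retry:
  i=0: D_i=min(10*3^0,110)=10, bounds=[0,10]
  i=1: D_i=min(10*3^1,110)=30, bounds=[0,30]
  i=2: D_i=min(10*3^2,110)=90, bounds=[0,90]
  i=3: D_i=min(10*3^3,110)=110, bounds=[0,110]
  i=4: D_i=min(10*3^4,110)=110, bounds=[0,110]
  i=5: D_i=min(10*3^5,110)=110, bounds=[0,110]
  i=6: D_i=min(10*3^6,110)=110, bounds=[0,110]

Answer: [0,10] [0,30] [0,90] [0,110] [0,110] [0,110] [0,110]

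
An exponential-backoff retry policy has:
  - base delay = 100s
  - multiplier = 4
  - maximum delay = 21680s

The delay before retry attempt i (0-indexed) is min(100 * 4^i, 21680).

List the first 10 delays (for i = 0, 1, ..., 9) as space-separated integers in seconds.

Answer: 100 400 1600 6400 21680 21680 21680 21680 21680 21680

Derivation:
Computing each delay:
  i=0: min(100*4^0, 21680) = 100
  i=1: min(100*4^1, 21680) = 400
  i=2: min(100*4^2, 21680) = 1600
  i=3: min(100*4^3, 21680) = 6400
  i=4: min(100*4^4, 21680) = 21680
  i=5: min(100*4^5, 21680) = 21680
  i=6: min(100*4^6, 21680) = 21680
  i=7: min(100*4^7, 21680) = 21680
  i=8: min(100*4^8, 21680) = 21680
  i=9: min(100*4^9, 21680) = 21680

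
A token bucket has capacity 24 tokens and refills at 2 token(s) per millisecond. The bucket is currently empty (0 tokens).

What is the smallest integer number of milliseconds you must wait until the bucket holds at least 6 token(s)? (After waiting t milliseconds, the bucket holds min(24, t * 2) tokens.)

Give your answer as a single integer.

Need t * 2 >= 6, so t >= 6/2.
Smallest integer t = ceil(6/2) = 3.

Answer: 3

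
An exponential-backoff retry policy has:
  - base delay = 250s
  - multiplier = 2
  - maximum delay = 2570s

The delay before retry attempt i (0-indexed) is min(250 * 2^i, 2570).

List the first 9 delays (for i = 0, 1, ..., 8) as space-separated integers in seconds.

Computing each delay:
  i=0: min(250*2^0, 2570) = 250
  i=1: min(250*2^1, 2570) = 500
  i=2: min(250*2^2, 2570) = 1000
  i=3: min(250*2^3, 2570) = 2000
  i=4: min(250*2^4, 2570) = 2570
  i=5: min(250*2^5, 2570) = 2570
  i=6: min(250*2^6, 2570) = 2570
  i=7: min(250*2^7, 2570) = 2570
  i=8: min(250*2^8, 2570) = 2570

Answer: 250 500 1000 2000 2570 2570 2570 2570 2570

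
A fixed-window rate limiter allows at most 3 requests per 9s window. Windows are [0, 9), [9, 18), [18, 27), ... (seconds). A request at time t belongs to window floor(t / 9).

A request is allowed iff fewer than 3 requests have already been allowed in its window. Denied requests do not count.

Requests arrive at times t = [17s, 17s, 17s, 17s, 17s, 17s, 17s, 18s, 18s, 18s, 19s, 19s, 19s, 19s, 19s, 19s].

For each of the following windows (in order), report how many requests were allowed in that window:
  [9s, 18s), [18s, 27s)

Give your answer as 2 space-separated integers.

Answer: 3 3

Derivation:
Processing requests:
  req#1 t=17s (window 1): ALLOW
  req#2 t=17s (window 1): ALLOW
  req#3 t=17s (window 1): ALLOW
  req#4 t=17s (window 1): DENY
  req#5 t=17s (window 1): DENY
  req#6 t=17s (window 1): DENY
  req#7 t=17s (window 1): DENY
  req#8 t=18s (window 2): ALLOW
  req#9 t=18s (window 2): ALLOW
  req#10 t=18s (window 2): ALLOW
  req#11 t=19s (window 2): DENY
  req#12 t=19s (window 2): DENY
  req#13 t=19s (window 2): DENY
  req#14 t=19s (window 2): DENY
  req#15 t=19s (window 2): DENY
  req#16 t=19s (window 2): DENY

Allowed counts by window: 3 3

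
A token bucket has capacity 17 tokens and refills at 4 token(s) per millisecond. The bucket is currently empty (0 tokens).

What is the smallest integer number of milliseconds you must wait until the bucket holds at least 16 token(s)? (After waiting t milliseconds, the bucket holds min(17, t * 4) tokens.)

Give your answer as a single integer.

Answer: 4

Derivation:
Need t * 4 >= 16, so t >= 16/4.
Smallest integer t = ceil(16/4) = 4.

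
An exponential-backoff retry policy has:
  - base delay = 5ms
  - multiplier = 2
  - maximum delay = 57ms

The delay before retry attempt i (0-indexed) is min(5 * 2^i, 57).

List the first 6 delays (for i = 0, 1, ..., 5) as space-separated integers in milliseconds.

Computing each delay:
  i=0: min(5*2^0, 57) = 5
  i=1: min(5*2^1, 57) = 10
  i=2: min(5*2^2, 57) = 20
  i=3: min(5*2^3, 57) = 40
  i=4: min(5*2^4, 57) = 57
  i=5: min(5*2^5, 57) = 57

Answer: 5 10 20 40 57 57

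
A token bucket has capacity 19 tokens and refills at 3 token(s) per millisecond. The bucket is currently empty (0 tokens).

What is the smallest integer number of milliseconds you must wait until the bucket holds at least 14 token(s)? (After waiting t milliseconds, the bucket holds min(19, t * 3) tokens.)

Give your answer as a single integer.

Need t * 3 >= 14, so t >= 14/3.
Smallest integer t = ceil(14/3) = 5.

Answer: 5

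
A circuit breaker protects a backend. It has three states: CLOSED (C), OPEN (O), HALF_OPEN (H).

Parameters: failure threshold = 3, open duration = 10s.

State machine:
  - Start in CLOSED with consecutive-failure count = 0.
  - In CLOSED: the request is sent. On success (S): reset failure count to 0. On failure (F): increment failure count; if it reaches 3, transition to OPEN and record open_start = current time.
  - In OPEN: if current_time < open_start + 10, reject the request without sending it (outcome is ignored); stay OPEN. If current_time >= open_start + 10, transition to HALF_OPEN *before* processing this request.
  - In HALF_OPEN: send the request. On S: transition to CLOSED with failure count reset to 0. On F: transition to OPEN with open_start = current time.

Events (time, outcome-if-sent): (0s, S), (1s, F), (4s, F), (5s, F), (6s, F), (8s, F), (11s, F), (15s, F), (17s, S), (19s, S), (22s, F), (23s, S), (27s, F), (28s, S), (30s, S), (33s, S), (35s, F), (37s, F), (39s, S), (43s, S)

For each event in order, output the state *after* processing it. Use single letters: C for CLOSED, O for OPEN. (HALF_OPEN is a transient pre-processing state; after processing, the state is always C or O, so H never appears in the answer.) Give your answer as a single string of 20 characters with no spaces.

State after each event:
  event#1 t=0s outcome=S: state=CLOSED
  event#2 t=1s outcome=F: state=CLOSED
  event#3 t=4s outcome=F: state=CLOSED
  event#4 t=5s outcome=F: state=OPEN
  event#5 t=6s outcome=F: state=OPEN
  event#6 t=8s outcome=F: state=OPEN
  event#7 t=11s outcome=F: state=OPEN
  event#8 t=15s outcome=F: state=OPEN
  event#9 t=17s outcome=S: state=OPEN
  event#10 t=19s outcome=S: state=OPEN
  event#11 t=22s outcome=F: state=OPEN
  event#12 t=23s outcome=S: state=OPEN
  event#13 t=27s outcome=F: state=OPEN
  event#14 t=28s outcome=S: state=OPEN
  event#15 t=30s outcome=S: state=OPEN
  event#16 t=33s outcome=S: state=OPEN
  event#17 t=35s outcome=F: state=OPEN
  event#18 t=37s outcome=F: state=OPEN
  event#19 t=39s outcome=S: state=OPEN
  event#20 t=43s outcome=S: state=OPEN

Answer: CCCOOOOOOOOOOOOOOOOO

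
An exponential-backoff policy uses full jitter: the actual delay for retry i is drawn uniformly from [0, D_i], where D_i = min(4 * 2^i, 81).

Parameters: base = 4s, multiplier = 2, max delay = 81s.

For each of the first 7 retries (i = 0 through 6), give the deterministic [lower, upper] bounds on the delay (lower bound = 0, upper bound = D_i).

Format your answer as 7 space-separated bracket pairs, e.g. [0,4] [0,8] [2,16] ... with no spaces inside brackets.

Answer: [0,4] [0,8] [0,16] [0,32] [0,64] [0,81] [0,81]

Derivation:
Computing bounds per retry:
  i=0: D_i=min(4*2^0,81)=4, bounds=[0,4]
  i=1: D_i=min(4*2^1,81)=8, bounds=[0,8]
  i=2: D_i=min(4*2^2,81)=16, bounds=[0,16]
  i=3: D_i=min(4*2^3,81)=32, bounds=[0,32]
  i=4: D_i=min(4*2^4,81)=64, bounds=[0,64]
  i=5: D_i=min(4*2^5,81)=81, bounds=[0,81]
  i=6: D_i=min(4*2^6,81)=81, bounds=[0,81]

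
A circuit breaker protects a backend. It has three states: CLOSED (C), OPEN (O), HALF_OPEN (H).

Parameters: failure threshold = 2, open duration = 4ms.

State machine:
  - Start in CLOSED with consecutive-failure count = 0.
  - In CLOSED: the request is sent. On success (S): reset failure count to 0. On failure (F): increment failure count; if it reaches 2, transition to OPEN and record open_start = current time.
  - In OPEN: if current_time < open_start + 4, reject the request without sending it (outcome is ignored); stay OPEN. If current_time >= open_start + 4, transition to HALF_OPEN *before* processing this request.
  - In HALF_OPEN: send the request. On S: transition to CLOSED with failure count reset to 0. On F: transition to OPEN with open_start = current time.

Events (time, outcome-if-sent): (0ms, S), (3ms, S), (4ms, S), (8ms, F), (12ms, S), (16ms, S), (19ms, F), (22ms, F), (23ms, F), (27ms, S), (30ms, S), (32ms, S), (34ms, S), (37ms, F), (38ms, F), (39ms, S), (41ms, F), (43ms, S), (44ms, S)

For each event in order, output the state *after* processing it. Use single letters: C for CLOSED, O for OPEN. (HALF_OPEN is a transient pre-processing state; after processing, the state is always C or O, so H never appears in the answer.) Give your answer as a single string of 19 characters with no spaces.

Answer: CCCCCCCOOCCCCCOOOCC

Derivation:
State after each event:
  event#1 t=0ms outcome=S: state=CLOSED
  event#2 t=3ms outcome=S: state=CLOSED
  event#3 t=4ms outcome=S: state=CLOSED
  event#4 t=8ms outcome=F: state=CLOSED
  event#5 t=12ms outcome=S: state=CLOSED
  event#6 t=16ms outcome=S: state=CLOSED
  event#7 t=19ms outcome=F: state=CLOSED
  event#8 t=22ms outcome=F: state=OPEN
  event#9 t=23ms outcome=F: state=OPEN
  event#10 t=27ms outcome=S: state=CLOSED
  event#11 t=30ms outcome=S: state=CLOSED
  event#12 t=32ms outcome=S: state=CLOSED
  event#13 t=34ms outcome=S: state=CLOSED
  event#14 t=37ms outcome=F: state=CLOSED
  event#15 t=38ms outcome=F: state=OPEN
  event#16 t=39ms outcome=S: state=OPEN
  event#17 t=41ms outcome=F: state=OPEN
  event#18 t=43ms outcome=S: state=CLOSED
  event#19 t=44ms outcome=S: state=CLOSED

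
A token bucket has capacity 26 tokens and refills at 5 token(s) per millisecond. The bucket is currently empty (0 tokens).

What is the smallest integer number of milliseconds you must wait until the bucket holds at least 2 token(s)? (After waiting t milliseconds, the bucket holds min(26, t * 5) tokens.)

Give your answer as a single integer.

Answer: 1

Derivation:
Need t * 5 >= 2, so t >= 2/5.
Smallest integer t = ceil(2/5) = 1.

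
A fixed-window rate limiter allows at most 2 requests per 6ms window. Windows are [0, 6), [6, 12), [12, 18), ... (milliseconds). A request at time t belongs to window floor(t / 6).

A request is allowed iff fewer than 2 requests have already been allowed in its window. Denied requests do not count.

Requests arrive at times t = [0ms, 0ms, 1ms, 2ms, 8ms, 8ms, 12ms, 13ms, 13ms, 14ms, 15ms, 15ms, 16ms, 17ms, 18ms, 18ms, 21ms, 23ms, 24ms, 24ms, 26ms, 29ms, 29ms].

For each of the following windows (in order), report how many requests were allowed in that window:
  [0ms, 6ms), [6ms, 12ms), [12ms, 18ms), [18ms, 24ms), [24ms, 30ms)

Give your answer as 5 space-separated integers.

Processing requests:
  req#1 t=0ms (window 0): ALLOW
  req#2 t=0ms (window 0): ALLOW
  req#3 t=1ms (window 0): DENY
  req#4 t=2ms (window 0): DENY
  req#5 t=8ms (window 1): ALLOW
  req#6 t=8ms (window 1): ALLOW
  req#7 t=12ms (window 2): ALLOW
  req#8 t=13ms (window 2): ALLOW
  req#9 t=13ms (window 2): DENY
  req#10 t=14ms (window 2): DENY
  req#11 t=15ms (window 2): DENY
  req#12 t=15ms (window 2): DENY
  req#13 t=16ms (window 2): DENY
  req#14 t=17ms (window 2): DENY
  req#15 t=18ms (window 3): ALLOW
  req#16 t=18ms (window 3): ALLOW
  req#17 t=21ms (window 3): DENY
  req#18 t=23ms (window 3): DENY
  req#19 t=24ms (window 4): ALLOW
  req#20 t=24ms (window 4): ALLOW
  req#21 t=26ms (window 4): DENY
  req#22 t=29ms (window 4): DENY
  req#23 t=29ms (window 4): DENY

Allowed counts by window: 2 2 2 2 2

Answer: 2 2 2 2 2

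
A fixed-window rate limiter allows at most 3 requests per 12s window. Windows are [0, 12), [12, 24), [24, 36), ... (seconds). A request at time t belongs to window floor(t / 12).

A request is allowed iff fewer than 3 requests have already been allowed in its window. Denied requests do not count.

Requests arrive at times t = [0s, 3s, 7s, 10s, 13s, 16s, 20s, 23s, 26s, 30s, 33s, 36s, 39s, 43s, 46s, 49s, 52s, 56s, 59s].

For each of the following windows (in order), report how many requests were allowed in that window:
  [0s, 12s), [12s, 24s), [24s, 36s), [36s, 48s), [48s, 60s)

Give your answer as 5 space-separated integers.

Processing requests:
  req#1 t=0s (window 0): ALLOW
  req#2 t=3s (window 0): ALLOW
  req#3 t=7s (window 0): ALLOW
  req#4 t=10s (window 0): DENY
  req#5 t=13s (window 1): ALLOW
  req#6 t=16s (window 1): ALLOW
  req#7 t=20s (window 1): ALLOW
  req#8 t=23s (window 1): DENY
  req#9 t=26s (window 2): ALLOW
  req#10 t=30s (window 2): ALLOW
  req#11 t=33s (window 2): ALLOW
  req#12 t=36s (window 3): ALLOW
  req#13 t=39s (window 3): ALLOW
  req#14 t=43s (window 3): ALLOW
  req#15 t=46s (window 3): DENY
  req#16 t=49s (window 4): ALLOW
  req#17 t=52s (window 4): ALLOW
  req#18 t=56s (window 4): ALLOW
  req#19 t=59s (window 4): DENY

Allowed counts by window: 3 3 3 3 3

Answer: 3 3 3 3 3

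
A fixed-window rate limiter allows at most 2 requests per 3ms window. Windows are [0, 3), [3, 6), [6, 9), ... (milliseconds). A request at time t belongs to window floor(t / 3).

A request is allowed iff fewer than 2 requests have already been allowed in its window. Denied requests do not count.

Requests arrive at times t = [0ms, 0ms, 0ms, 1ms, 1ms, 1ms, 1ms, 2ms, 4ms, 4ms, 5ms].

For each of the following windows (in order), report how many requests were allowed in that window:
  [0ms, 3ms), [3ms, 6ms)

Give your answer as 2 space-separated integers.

Answer: 2 2

Derivation:
Processing requests:
  req#1 t=0ms (window 0): ALLOW
  req#2 t=0ms (window 0): ALLOW
  req#3 t=0ms (window 0): DENY
  req#4 t=1ms (window 0): DENY
  req#5 t=1ms (window 0): DENY
  req#6 t=1ms (window 0): DENY
  req#7 t=1ms (window 0): DENY
  req#8 t=2ms (window 0): DENY
  req#9 t=4ms (window 1): ALLOW
  req#10 t=4ms (window 1): ALLOW
  req#11 t=5ms (window 1): DENY

Allowed counts by window: 2 2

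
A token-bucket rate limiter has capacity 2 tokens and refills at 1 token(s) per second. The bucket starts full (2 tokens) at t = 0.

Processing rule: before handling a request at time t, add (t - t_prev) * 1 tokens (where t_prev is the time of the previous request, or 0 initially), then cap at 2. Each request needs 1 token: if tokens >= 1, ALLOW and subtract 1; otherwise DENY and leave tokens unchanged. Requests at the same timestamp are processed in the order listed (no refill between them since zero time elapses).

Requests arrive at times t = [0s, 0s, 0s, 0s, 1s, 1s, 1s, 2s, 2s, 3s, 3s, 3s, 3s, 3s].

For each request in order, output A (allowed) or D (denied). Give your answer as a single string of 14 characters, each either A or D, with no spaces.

Answer: AADDADDADADDDD

Derivation:
Simulating step by step:
  req#1 t=0s: ALLOW
  req#2 t=0s: ALLOW
  req#3 t=0s: DENY
  req#4 t=0s: DENY
  req#5 t=1s: ALLOW
  req#6 t=1s: DENY
  req#7 t=1s: DENY
  req#8 t=2s: ALLOW
  req#9 t=2s: DENY
  req#10 t=3s: ALLOW
  req#11 t=3s: DENY
  req#12 t=3s: DENY
  req#13 t=3s: DENY
  req#14 t=3s: DENY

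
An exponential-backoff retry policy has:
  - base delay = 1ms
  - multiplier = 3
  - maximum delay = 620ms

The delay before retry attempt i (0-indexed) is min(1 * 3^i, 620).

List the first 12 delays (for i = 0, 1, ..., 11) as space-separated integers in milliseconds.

Answer: 1 3 9 27 81 243 620 620 620 620 620 620

Derivation:
Computing each delay:
  i=0: min(1*3^0, 620) = 1
  i=1: min(1*3^1, 620) = 3
  i=2: min(1*3^2, 620) = 9
  i=3: min(1*3^3, 620) = 27
  i=4: min(1*3^4, 620) = 81
  i=5: min(1*3^5, 620) = 243
  i=6: min(1*3^6, 620) = 620
  i=7: min(1*3^7, 620) = 620
  i=8: min(1*3^8, 620) = 620
  i=9: min(1*3^9, 620) = 620
  i=10: min(1*3^10, 620) = 620
  i=11: min(1*3^11, 620) = 620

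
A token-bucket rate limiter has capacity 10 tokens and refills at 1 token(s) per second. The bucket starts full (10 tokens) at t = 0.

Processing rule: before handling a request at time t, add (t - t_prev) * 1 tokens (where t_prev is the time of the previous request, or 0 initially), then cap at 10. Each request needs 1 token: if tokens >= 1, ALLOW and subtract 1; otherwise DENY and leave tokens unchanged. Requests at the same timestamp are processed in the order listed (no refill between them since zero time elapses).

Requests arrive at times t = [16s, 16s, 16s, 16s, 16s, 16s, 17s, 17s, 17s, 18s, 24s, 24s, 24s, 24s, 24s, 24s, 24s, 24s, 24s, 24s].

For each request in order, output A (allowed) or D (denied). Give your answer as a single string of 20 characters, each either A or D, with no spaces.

Simulating step by step:
  req#1 t=16s: ALLOW
  req#2 t=16s: ALLOW
  req#3 t=16s: ALLOW
  req#4 t=16s: ALLOW
  req#5 t=16s: ALLOW
  req#6 t=16s: ALLOW
  req#7 t=17s: ALLOW
  req#8 t=17s: ALLOW
  req#9 t=17s: ALLOW
  req#10 t=18s: ALLOW
  req#11 t=24s: ALLOW
  req#12 t=24s: ALLOW
  req#13 t=24s: ALLOW
  req#14 t=24s: ALLOW
  req#15 t=24s: ALLOW
  req#16 t=24s: ALLOW
  req#17 t=24s: ALLOW
  req#18 t=24s: ALLOW
  req#19 t=24s: DENY
  req#20 t=24s: DENY

Answer: AAAAAAAAAAAAAAAAAADD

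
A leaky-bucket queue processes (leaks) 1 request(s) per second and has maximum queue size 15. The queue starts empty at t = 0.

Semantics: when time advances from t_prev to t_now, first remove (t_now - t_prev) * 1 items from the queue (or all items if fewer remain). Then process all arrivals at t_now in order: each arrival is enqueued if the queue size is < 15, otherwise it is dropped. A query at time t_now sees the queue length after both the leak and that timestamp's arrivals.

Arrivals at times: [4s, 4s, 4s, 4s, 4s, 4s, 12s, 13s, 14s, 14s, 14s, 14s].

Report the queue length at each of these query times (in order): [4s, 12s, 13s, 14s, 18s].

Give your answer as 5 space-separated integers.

Answer: 6 1 1 4 0

Derivation:
Queue lengths at query times:
  query t=4s: backlog = 6
  query t=12s: backlog = 1
  query t=13s: backlog = 1
  query t=14s: backlog = 4
  query t=18s: backlog = 0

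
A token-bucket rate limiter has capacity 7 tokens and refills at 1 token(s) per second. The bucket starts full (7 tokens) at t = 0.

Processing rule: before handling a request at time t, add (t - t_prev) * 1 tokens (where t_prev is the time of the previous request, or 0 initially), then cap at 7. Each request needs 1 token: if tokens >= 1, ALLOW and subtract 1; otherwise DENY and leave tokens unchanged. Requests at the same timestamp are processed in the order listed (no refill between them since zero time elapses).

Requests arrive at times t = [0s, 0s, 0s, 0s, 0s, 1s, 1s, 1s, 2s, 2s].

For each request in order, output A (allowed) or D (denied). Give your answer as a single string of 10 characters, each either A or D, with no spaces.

Simulating step by step:
  req#1 t=0s: ALLOW
  req#2 t=0s: ALLOW
  req#3 t=0s: ALLOW
  req#4 t=0s: ALLOW
  req#5 t=0s: ALLOW
  req#6 t=1s: ALLOW
  req#7 t=1s: ALLOW
  req#8 t=1s: ALLOW
  req#9 t=2s: ALLOW
  req#10 t=2s: DENY

Answer: AAAAAAAAAD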